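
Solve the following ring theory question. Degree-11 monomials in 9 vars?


C(d+n-1,n-1)=C(19,8)=75582


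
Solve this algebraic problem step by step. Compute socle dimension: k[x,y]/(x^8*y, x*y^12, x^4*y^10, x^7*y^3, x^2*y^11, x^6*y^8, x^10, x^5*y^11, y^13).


Socle = ann(m) = span of standard monomials u with x*u, y*u in I (staircase corners).
Redundant generators: x^5*y^11
Minimal generators: x^10, x^8*y, x^7*y^3, x^6*y^8, x^4*y^10, x^2*y^11, x*y^12, y^13
Corners: y^12, xy^11, x^3y^10, x^5y^9, x^6y^7, x^7y^2, x^9
Socle dim=7


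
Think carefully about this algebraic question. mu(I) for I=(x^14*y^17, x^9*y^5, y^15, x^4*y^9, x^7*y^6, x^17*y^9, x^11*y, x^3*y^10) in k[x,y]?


Remove redundant (divisible by others).
x^17*y^9 redundant.
x^14*y^17 redundant.
Min: x^11*y, x^9*y^5, x^7*y^6, x^4*y^9, x^3*y^10, y^15
Count=6


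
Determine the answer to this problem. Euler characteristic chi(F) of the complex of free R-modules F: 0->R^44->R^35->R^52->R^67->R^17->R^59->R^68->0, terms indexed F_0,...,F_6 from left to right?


chi = sum (-1)^i * rank:
(-1)^0*44=44
(-1)^1*35=-35
(-1)^2*52=52
(-1)^3*67=-67
(-1)^4*17=17
(-1)^5*59=-59
(-1)^6*68=68
chi=20


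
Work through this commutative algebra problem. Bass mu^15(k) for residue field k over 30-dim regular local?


C(n,i)=C(30,15)=155117520


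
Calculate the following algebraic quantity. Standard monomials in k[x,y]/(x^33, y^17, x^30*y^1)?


k[x,y]/I, I = (x^33, y^17, x^30*y^1)
Rect: 33x17=561. Corner: (33-30)x(17-1)=48.
dim = 561-48 = 513


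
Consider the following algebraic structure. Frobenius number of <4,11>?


gcd(4,11)=1 => F=ab-a-b=4*11-4-11=44-15=29


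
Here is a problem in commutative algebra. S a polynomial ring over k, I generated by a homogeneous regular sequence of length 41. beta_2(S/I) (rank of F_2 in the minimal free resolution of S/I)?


Regular sequence => Koszul complex is the minimal free resolution.
Syz_1 minimally generated by Koszul relations f_i*e_j - f_j*e_i (i<j): mu(Syz_1) = beta_2 = C(m,2) = m(m-1)/2
m=41
41*40/2 = 820


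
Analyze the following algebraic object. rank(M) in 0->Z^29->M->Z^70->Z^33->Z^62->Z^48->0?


Alt sum=0:
(-1)^0*29 + (-1)^1*? + (-1)^2*70 + (-1)^3*33 + (-1)^4*62 + (-1)^5*48=0
rank(M)=80


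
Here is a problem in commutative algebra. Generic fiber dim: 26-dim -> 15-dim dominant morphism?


dim(fiber)=dim(X)-dim(Y)=26-15=11


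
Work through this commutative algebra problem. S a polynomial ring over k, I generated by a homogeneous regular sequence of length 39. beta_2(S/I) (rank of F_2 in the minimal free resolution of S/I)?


Regular sequence => Koszul complex is the minimal free resolution.
Syz_1 minimally generated by Koszul relations f_i*e_j - f_j*e_i (i<j): mu(Syz_1) = beta_2 = C(m,2) = m(m-1)/2
m=39
39*38/2 = 741


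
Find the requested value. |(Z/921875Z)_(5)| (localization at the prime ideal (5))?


5-primary part: 921875=5^6*59
Size=5^6=15625


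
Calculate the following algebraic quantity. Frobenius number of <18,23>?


gcd(18,23)=1 => F=ab-a-b=18*23-18-23=414-41=373


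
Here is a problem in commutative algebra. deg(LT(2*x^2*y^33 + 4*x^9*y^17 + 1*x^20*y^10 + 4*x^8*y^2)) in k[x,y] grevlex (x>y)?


LT: 2*x^2*y^33
deg_x=2, deg_y=33
Total=2+33=35


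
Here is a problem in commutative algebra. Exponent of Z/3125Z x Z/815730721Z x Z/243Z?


Exponent = lcm of the cyclic orders; pairwise coprime => product.
5^5*13^8*3^5=3125*815730721*243=619445516259375


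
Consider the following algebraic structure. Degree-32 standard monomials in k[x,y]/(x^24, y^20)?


k[x,y], I = (x^24, y^20), d = 32
Need i < 24 and d-i < 20.
Range: 13 <= i <= 23.
H(32) = 11


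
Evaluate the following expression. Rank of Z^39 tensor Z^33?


rank(M(x)N) = rank(M)*rank(N)
39*33 = 1287


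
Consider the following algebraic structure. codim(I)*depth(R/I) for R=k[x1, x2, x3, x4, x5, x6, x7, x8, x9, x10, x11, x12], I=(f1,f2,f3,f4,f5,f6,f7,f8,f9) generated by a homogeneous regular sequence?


codim=9, depth=dim(R/I)=12-9=3
Product=9*3=27


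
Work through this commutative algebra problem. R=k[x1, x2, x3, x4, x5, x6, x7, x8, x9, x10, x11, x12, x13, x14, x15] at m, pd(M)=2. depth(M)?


pd+depth=depth(R)=15
depth=15-2=13


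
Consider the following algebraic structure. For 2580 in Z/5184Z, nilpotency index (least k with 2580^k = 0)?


2580^k mod 5184:
k=1: 2580
k=2: 144
k=3: 3456
k=4: 0
First zero at k = 4


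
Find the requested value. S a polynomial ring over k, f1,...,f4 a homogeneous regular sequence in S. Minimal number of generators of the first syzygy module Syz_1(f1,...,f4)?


Regular sequence => Koszul complex is the minimal free resolution.
Syz_1 minimally generated by Koszul relations f_i*e_j - f_j*e_i (i<j): mu(Syz_1) = beta_2 = C(m,2) = m(m-1)/2
m=4
4*3/2 = 6


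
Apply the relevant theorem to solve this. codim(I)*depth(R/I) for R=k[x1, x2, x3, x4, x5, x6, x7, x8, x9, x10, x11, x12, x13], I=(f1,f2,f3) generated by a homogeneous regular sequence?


codim=3, depth=dim(R/I)=13-3=10
Product=3*10=30


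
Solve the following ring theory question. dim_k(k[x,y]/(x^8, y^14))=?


Basis: x^i*y^j, i<8, j<14
8*14=112


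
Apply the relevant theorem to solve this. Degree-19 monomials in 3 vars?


C(d+n-1,n-1)=C(21,2)=210


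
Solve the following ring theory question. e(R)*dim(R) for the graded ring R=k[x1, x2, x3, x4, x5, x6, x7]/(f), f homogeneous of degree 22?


e(R)=deg(f)=22, dim(R)=7-1=6
e*dim=22*6=132


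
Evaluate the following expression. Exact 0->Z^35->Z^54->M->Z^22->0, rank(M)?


Alt sum=0:
(-1)^0*35 + (-1)^1*54 + (-1)^2*? + (-1)^3*22=0
rank(M)=41


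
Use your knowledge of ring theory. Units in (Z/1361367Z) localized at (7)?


Local ring = Z/16807Z.
phi(16807) = 7^4*(7-1) = 14406


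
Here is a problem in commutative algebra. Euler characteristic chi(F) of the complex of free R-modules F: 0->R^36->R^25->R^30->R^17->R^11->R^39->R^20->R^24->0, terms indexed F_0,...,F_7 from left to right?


chi = sum (-1)^i * rank:
(-1)^0*36=36
(-1)^1*25=-25
(-1)^2*30=30
(-1)^3*17=-17
(-1)^4*11=11
(-1)^5*39=-39
(-1)^6*20=20
(-1)^7*24=-24
chi=-8


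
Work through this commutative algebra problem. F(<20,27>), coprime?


gcd(20,27)=1 => F=ab-a-b=20*27-20-27=540-47=493


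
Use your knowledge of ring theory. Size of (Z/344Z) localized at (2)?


2-primary part: 344=2^3*43
Size=2^3=8


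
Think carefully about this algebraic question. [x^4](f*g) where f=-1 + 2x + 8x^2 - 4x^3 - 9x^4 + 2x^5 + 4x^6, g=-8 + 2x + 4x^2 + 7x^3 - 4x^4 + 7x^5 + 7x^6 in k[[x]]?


[x^4] = sum a_i*b_j, i+j=4
  -1*-4=4
  2*7=14
  8*4=32
  -4*2=-8
  -9*-8=72
Sum=114


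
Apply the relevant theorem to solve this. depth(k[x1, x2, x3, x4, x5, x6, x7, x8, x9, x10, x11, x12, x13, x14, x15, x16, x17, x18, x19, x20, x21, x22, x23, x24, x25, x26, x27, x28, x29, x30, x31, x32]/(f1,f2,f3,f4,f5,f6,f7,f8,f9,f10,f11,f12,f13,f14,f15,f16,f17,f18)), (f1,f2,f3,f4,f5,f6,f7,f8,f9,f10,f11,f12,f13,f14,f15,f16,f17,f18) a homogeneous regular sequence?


depth(R)=32
depth(R/I)=32-18=14


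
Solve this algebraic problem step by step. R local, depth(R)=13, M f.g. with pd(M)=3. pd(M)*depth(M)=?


pd+depth=13
depth=13-3=10
pd*depth=3*10=30


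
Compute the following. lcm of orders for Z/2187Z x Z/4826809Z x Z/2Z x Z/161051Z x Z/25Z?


Exponent = lcm of the cyclic orders; pairwise coprime => product.
3^7*13^6*2^1*11^5*5^2=2187*4826809*2*161051*25=85004580217921650


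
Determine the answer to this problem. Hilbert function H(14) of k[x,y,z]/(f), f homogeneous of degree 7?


C(16,2)-C(9,2)=120-36=84


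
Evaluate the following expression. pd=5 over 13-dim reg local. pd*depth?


pd+depth=13
depth=13-5=8
pd*depth=5*8=40


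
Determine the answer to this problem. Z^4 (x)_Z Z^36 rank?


rank(M(x)N) = rank(M)*rank(N)
4*36 = 144


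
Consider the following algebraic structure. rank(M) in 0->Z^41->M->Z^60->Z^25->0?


Alt sum=0:
(-1)^0*41 + (-1)^1*? + (-1)^2*60 + (-1)^3*25=0
rank(M)=76


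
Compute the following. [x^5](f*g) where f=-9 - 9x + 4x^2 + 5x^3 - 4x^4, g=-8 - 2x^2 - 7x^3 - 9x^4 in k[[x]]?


[x^5] = sum a_i*b_j, i+j=5
  -9*-9=81
  4*-7=-28
  5*-2=-10
Sum=43


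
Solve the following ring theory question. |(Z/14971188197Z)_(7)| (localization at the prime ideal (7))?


7-primary part: 14971188197=7^10*53
Size=7^10=282475249


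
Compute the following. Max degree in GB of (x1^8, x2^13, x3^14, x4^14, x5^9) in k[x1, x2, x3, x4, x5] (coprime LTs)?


Pure powers, coprime LTs => already GB.
Degrees: 8, 13, 14, 14, 9
Max=14


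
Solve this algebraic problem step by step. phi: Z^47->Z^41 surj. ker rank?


rank(ker) = 47-41 = 6


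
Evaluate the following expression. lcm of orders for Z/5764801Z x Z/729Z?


Exponent = lcm of the cyclic orders; pairwise coprime => product.
7^8*3^6=5764801*729=4202539929


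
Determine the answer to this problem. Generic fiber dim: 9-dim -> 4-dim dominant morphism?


dim(fiber)=dim(X)-dim(Y)=9-4=5


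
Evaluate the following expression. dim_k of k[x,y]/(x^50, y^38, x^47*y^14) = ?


k[x,y]/I, I = (x^50, y^38, x^47*y^14)
Rect: 50x38=1900. Corner: (50-47)x(38-14)=72.
dim = 1900-72 = 1828


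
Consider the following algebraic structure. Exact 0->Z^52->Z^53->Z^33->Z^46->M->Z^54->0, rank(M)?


Alt sum=0:
(-1)^0*52 + (-1)^1*53 + (-1)^2*33 + (-1)^3*46 + (-1)^4*? + (-1)^5*54=0
rank(M)=68


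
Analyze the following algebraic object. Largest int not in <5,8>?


gcd(5,8)=1 => F=ab-a-b=5*8-5-8=40-13=27


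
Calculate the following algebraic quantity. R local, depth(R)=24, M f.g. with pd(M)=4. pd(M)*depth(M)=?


pd+depth=24
depth=24-4=20
pd*depth=4*20=80


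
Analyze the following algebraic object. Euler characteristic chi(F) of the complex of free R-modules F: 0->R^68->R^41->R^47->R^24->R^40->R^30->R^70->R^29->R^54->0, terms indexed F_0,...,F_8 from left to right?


chi = sum (-1)^i * rank:
(-1)^0*68=68
(-1)^1*41=-41
(-1)^2*47=47
(-1)^3*24=-24
(-1)^4*40=40
(-1)^5*30=-30
(-1)^6*70=70
(-1)^7*29=-29
(-1)^8*54=54
chi=155


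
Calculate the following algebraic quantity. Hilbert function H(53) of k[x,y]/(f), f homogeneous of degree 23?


H(t)=d for t>=d-1.
d=23, t=53
H(53)=23


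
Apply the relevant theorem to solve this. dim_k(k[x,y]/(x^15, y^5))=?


Basis: x^i*y^j, i<15, j<5
15*5=75


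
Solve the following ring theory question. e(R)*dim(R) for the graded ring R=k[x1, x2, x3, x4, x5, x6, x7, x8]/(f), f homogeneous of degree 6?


e(R)=deg(f)=6, dim(R)=8-1=7
e*dim=6*7=42


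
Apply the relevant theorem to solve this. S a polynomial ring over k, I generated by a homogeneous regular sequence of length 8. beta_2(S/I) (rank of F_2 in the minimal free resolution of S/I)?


Regular sequence => Koszul complex is the minimal free resolution.
Syz_1 minimally generated by Koszul relations f_i*e_j - f_j*e_i (i<j): mu(Syz_1) = beta_2 = C(m,2) = m(m-1)/2
m=8
8*7/2 = 28


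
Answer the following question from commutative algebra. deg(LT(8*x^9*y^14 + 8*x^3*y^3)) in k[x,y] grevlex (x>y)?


LT: 8*x^9*y^14
deg_x=9, deg_y=14
Total=9+14=23


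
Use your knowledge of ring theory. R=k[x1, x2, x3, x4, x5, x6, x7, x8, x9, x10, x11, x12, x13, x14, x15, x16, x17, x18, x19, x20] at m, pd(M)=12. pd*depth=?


pd+depth=20
depth=20-12=8
pd*depth=12*8=96


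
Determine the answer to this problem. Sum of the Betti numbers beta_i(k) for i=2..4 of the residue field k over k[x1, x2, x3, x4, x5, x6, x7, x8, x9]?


Koszul resolution: beta_i(k)=C(n,i), n=9
C(9,2)=36, C(9,3)=84, C(9,4)=126
Sum=246


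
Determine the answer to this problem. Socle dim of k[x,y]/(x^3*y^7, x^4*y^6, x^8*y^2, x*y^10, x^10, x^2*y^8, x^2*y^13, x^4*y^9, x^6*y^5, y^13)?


Socle = ann(m) = span of standard monomials u with x*u, y*u in I (staircase corners).
Redundant generators: x^4*y^9, x^2*y^13
Minimal generators: x^10, x^8*y^2, x^6*y^5, x^4*y^6, x^3*y^7, x^2*y^8, x*y^10, y^13
Corners: y^12, xy^9, x^2y^7, x^3y^6, x^5y^5, x^7y^4, x^9y
Socle dim=7


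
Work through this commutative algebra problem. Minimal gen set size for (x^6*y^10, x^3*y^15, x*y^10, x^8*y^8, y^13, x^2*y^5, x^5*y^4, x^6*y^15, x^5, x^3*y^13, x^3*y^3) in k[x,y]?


Remove redundant (divisible by others).
x^6*y^10 redundant.
x^3*y^13 redundant.
x^3*y^15 redundant.
x^8*y^8 redundant.
x^5*y^4 redundant.
x^6*y^15 redundant.
Min: x^5, x^3*y^3, x^2*y^5, x*y^10, y^13
Count=5


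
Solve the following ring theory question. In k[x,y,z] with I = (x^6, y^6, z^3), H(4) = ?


Need i<6, j<6, k<3 with i+j+k=4.
For each i, j ranges over max(0,4-i-2)..min(5,4-i):
  i=0: j in [2,4] -> 3
  i=1: j in [1,3] -> 3
  i=2: j in [0,2] -> 3
  i=3: j in [0,1] -> 2
  i=4: j in [0,0] -> 1
H(4) = 3+3+3+2+1 = 12


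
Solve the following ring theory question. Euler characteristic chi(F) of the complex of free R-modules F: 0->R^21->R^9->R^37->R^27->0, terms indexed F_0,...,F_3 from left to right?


chi = sum (-1)^i * rank:
(-1)^0*21=21
(-1)^1*9=-9
(-1)^2*37=37
(-1)^3*27=-27
chi=22


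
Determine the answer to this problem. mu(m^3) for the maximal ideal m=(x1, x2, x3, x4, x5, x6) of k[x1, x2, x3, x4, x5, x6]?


Graded Nakayama: mu(m^d) = dim_k (m^d/m^(d+1)) = #degree-3 monomials in 6 vars
C(n+d-1,d)=C(8,3)=56


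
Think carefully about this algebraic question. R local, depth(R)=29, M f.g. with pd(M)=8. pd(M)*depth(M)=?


pd+depth=29
depth=29-8=21
pd*depth=8*21=168


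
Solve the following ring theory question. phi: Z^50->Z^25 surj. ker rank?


rank(ker) = 50-25 = 25


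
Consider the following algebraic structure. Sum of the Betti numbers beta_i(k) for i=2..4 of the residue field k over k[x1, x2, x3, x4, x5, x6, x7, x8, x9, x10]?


Koszul resolution: beta_i(k)=C(n,i), n=10
C(10,2)=45, C(10,3)=120, C(10,4)=210
Sum=375


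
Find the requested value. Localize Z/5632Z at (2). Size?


2-primary part: 5632=2^9*11
Size=2^9=512


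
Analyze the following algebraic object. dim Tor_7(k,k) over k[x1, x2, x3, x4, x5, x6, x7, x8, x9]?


Koszul: C(n,i)=C(9,7)=36


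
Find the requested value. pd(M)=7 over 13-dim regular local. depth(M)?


pd+depth=depth(R)=13
depth=13-7=6


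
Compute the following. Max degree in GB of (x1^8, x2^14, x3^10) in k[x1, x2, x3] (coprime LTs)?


Pure powers, coprime LTs => already GB.
Degrees: 8, 14, 10
Max=14


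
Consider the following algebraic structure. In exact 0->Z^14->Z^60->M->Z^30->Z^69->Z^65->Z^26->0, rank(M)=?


Alt sum=0:
(-1)^0*14 + (-1)^1*60 + (-1)^2*? + (-1)^3*30 + (-1)^4*69 + (-1)^5*65 + (-1)^6*26=0
rank(M)=46


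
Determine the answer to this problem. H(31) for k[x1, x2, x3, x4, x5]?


C(d+n-1,n-1)=C(35,4)=52360


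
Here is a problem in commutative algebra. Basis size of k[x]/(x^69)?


Basis: 1,x,...,x^68
dim=69


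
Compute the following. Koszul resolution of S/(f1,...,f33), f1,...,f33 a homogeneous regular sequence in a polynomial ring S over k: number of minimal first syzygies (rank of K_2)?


Regular sequence => Koszul complex is the minimal free resolution.
Syz_1 minimally generated by Koszul relations f_i*e_j - f_j*e_i (i<j): mu(Syz_1) = beta_2 = C(m,2) = m(m-1)/2
m=33
33*32/2 = 528


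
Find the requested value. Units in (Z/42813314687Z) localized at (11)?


Local ring = Z/19487171Z.
phi(19487171) = 11^6*(11-1) = 17715610


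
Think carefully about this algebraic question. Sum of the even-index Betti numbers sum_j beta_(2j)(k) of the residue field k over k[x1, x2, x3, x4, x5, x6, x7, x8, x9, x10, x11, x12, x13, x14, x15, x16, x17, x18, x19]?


Koszul resolution: beta_i(k)=C(n,i), n=19
sum_even C(19,i) = 2^(n-1) = 2^18 = 262144


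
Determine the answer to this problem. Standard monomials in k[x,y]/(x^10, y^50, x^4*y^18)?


k[x,y]/I, I = (x^10, y^50, x^4*y^18)
Rect: 10x50=500. Corner: (10-4)x(50-18)=192.
dim = 500-192 = 308


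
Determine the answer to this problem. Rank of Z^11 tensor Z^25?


rank(M(x)N) = rank(M)*rank(N)
11*25 = 275


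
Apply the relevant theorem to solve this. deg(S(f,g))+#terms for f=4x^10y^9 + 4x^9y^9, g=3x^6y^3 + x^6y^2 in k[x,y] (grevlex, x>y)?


LT(f)=4x^10y^9, LT(g)=3x^6y^3
lcm(LM)=x^10y^9
S(f,g) (scaled by 12 to clear denominators) = 3*f - 4x^4y^6*g = -4x^10y^8 + 12x^9y^9
2 terms, deg 18.
18+2=20


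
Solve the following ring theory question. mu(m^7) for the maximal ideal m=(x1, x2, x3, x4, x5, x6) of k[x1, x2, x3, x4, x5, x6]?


Graded Nakayama: mu(m^d) = dim_k (m^d/m^(d+1)) = #degree-7 monomials in 6 vars
C(n+d-1,d)=C(12,7)=792


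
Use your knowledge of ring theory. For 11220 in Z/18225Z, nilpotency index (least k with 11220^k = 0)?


11220^k mod 18225:
k=1: 11220
k=2: 8325
k=3: 3375
k=4: 14175
k=5: 12150
k=6: 0
First zero at k = 6


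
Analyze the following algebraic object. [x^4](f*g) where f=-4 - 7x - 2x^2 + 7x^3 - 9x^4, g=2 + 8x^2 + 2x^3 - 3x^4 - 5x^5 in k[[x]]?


[x^4] = sum a_i*b_j, i+j=4
  -4*-3=12
  -7*2=-14
  -2*8=-16
  -9*2=-18
Sum=-36


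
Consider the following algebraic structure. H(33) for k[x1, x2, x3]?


C(d+n-1,n-1)=C(35,2)=595


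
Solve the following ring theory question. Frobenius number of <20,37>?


gcd(20,37)=1 => F=ab-a-b=20*37-20-37=740-57=683


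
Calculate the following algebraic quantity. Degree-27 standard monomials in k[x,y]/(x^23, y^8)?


k[x,y], I = (x^23, y^8), d = 27
Need i < 23 and d-i < 8.
Range: 20 <= i <= 22.
H(27) = 3


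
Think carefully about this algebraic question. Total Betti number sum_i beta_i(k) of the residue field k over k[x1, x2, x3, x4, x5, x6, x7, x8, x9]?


Koszul resolution: beta_i(k)=C(n,i), n=9
sum_i C(9,i) = 2^9 = 512


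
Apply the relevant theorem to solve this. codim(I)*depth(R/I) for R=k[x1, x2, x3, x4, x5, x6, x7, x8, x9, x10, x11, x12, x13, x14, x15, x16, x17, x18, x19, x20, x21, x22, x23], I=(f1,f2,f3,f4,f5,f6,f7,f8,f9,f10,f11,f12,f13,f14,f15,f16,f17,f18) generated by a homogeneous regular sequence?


codim=18, depth=dim(R/I)=23-18=5
Product=18*5=90


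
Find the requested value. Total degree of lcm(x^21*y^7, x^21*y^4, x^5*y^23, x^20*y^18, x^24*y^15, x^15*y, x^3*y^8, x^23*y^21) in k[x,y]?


lcm = componentwise max:
x: max(21,21,5,20,24,15,3,23)=24
y: max(7,4,23,18,15,1,8,21)=23
Total=24+23=47


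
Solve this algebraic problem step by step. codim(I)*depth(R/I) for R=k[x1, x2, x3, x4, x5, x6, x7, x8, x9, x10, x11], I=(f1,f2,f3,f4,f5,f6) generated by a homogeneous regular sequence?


codim=6, depth=dim(R/I)=11-6=5
Product=6*5=30


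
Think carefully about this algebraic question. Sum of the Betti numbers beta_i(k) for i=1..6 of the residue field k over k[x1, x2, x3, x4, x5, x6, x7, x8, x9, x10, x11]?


Koszul resolution: beta_i(k)=C(n,i), n=11
C(11,1)=11, C(11,2)=55, C(11,3)=165, C(11,4)=330, C(11,5)=462, C(11,6)=462
Sum=1485


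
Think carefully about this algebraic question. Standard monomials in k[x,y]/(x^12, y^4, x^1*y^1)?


k[x,y]/I, I = (x^12, y^4, x^1*y^1)
Rect: 12x4=48. Corner: (12-1)x(4-1)=33.
dim = 48-33 = 15


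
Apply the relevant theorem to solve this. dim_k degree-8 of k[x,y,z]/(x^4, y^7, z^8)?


Need i<4, j<7, k<8 with i+j+k=8.
For each i, j ranges over max(0,8-i-7)..min(6,8-i):
  i=0: j in [1,6] -> 6
  i=1: j in [0,6] -> 7
  i=2: j in [0,6] -> 7
  i=3: j in [0,5] -> 6
H(8) = 6+7+7+6 = 26


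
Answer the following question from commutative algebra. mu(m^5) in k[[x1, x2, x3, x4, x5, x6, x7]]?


C(n+d-1,d)=C(11,5)=462


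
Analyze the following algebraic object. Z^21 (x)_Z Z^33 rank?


rank(M(x)N) = rank(M)*rank(N)
21*33 = 693


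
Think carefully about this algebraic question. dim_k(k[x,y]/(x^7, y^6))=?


Basis: x^i*y^j, i<7, j<6
7*6=42


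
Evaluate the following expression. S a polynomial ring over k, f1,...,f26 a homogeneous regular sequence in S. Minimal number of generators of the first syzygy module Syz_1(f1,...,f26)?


Regular sequence => Koszul complex is the minimal free resolution.
Syz_1 minimally generated by Koszul relations f_i*e_j - f_j*e_i (i<j): mu(Syz_1) = beta_2 = C(m,2) = m(m-1)/2
m=26
26*25/2 = 325


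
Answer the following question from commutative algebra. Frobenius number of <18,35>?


gcd(18,35)=1 => F=ab-a-b=18*35-18-35=630-53=577


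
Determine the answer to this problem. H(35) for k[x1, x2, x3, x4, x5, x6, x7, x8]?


C(d+n-1,n-1)=C(42,7)=26978328


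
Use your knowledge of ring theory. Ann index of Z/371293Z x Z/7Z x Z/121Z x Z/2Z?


Exponent = lcm of the cyclic orders; pairwise coprime => product.
13^5*7^1*11^2*2^1=371293*7*121*2=628970342


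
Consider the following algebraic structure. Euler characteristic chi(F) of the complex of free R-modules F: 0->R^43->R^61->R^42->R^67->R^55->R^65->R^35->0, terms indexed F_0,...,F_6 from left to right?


chi = sum (-1)^i * rank:
(-1)^0*43=43
(-1)^1*61=-61
(-1)^2*42=42
(-1)^3*67=-67
(-1)^4*55=55
(-1)^5*65=-65
(-1)^6*35=35
chi=-18


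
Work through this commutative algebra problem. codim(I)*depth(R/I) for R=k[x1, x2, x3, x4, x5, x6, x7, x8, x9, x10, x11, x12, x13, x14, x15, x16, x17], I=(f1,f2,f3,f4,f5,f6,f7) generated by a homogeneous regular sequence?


codim=7, depth=dim(R/I)=17-7=10
Product=7*10=70


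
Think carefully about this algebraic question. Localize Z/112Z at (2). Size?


2-primary part: 112=2^4*7
Size=2^4=16


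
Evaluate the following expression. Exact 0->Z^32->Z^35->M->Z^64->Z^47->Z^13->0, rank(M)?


Alt sum=0:
(-1)^0*32 + (-1)^1*35 + (-1)^2*? + (-1)^3*64 + (-1)^4*47 + (-1)^5*13=0
rank(M)=33


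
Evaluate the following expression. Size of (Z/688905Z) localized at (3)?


3-primary part: 688905=3^9*35
Size=3^9=19683


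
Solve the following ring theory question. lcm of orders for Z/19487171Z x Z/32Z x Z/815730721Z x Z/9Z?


Exponent = lcm of the cyclic orders; pairwise coprime => product.
11^7*2^5*13^8*3^2=19487171*32*815730721*9=4578129806423123808


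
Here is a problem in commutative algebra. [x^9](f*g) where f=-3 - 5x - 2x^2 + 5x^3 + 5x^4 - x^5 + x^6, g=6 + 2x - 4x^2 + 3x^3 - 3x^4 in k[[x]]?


[x^9] = sum a_i*b_j, i+j=9
  -1*-3=3
  1*3=3
Sum=6


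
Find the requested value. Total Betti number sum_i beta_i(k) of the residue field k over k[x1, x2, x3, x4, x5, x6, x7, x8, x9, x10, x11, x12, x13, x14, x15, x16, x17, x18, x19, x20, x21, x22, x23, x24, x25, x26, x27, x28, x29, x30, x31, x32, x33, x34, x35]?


Koszul resolution: beta_i(k)=C(n,i), n=35
sum_i C(35,i) = 2^35 = 34359738368


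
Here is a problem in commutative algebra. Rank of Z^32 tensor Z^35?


rank(M(x)N) = rank(M)*rank(N)
32*35 = 1120


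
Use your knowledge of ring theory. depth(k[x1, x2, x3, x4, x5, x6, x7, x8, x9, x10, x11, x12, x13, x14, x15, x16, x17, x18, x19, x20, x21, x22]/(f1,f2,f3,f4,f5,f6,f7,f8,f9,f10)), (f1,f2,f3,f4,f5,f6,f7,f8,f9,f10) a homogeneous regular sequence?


depth(R)=22
depth(R/I)=22-10=12


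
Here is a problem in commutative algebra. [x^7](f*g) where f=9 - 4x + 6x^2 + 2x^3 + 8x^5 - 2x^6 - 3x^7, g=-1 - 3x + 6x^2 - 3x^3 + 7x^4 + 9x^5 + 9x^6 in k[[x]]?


[x^7] = sum a_i*b_j, i+j=7
  -4*9=-36
  6*9=54
  2*7=14
  8*6=48
  -2*-3=6
  -3*-1=3
Sum=89


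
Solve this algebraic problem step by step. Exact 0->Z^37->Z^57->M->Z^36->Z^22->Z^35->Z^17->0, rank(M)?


Alt sum=0:
(-1)^0*37 + (-1)^1*57 + (-1)^2*? + (-1)^3*36 + (-1)^4*22 + (-1)^5*35 + (-1)^6*17=0
rank(M)=52


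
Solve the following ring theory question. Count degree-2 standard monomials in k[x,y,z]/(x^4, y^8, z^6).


Need i<4, j<8, k<6 with i+j+k=2.
For each i, j ranges over max(0,2-i-5)..min(7,2-i):
  i=0: j in [0,2] -> 3
  i=1: j in [0,1] -> 2
  i=2: j in [0,0] -> 1
H(2) = 3+2+1 = 6


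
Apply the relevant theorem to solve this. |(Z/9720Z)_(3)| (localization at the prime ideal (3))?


3-primary part: 9720=3^5*40
Size=3^5=243


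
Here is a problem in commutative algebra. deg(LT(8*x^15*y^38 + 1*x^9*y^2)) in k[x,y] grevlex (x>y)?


LT: 8*x^15*y^38
deg_x=15, deg_y=38
Total=15+38=53


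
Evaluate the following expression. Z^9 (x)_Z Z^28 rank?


rank(M(x)N) = rank(M)*rank(N)
9*28 = 252


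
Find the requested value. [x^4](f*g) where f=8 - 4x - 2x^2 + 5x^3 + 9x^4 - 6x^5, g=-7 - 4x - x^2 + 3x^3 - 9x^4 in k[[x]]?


[x^4] = sum a_i*b_j, i+j=4
  8*-9=-72
  -4*3=-12
  -2*-1=2
  5*-4=-20
  9*-7=-63
Sum=-165


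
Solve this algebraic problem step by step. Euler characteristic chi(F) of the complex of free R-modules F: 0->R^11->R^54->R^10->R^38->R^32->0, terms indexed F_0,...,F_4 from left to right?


chi = sum (-1)^i * rank:
(-1)^0*11=11
(-1)^1*54=-54
(-1)^2*10=10
(-1)^3*38=-38
(-1)^4*32=32
chi=-39


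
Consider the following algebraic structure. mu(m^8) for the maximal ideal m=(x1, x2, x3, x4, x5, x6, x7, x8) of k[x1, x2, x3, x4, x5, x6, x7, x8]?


Graded Nakayama: mu(m^d) = dim_k (m^d/m^(d+1)) = #degree-8 monomials in 8 vars
C(n+d-1,d)=C(15,8)=6435


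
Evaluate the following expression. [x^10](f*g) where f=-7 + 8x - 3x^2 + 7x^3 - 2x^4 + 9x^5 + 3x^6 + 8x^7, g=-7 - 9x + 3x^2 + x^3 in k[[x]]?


[x^10] = sum a_i*b_j, i+j=10
  8*1=8
Sum=8


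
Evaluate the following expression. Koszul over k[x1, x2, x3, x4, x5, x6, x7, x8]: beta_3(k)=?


C(n,i)=C(8,3)=56


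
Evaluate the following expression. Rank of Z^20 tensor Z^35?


rank(M(x)N) = rank(M)*rank(N)
20*35 = 700


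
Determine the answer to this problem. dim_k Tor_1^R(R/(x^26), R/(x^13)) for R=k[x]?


Tor_1(R/I,R/J)=(I cap J)/IJ=(x^26)/(x^39)
dim=39-26=min(26,13)=13


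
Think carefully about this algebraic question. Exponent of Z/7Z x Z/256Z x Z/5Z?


Exponent = lcm of the cyclic orders; pairwise coprime => product.
7^1*2^8*5^1=7*256*5=8960


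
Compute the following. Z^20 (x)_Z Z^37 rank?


rank(M(x)N) = rank(M)*rank(N)
20*37 = 740


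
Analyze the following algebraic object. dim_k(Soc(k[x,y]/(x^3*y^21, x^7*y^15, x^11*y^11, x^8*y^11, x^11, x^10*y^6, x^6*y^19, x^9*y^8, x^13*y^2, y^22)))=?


Socle = ann(m) = span of standard monomials u with x*u, y*u in I (staircase corners).
Redundant generators: x^13*y^2, x^11*y^11
Minimal generators: x^11, x^10*y^6, x^9*y^8, x^8*y^11, x^7*y^15, x^6*y^19, x^3*y^21, y^22
Corners: x^2y^21, x^5y^20, x^6y^18, x^7y^14, x^8y^10, x^9y^7, x^10y^5
Socle dim=7


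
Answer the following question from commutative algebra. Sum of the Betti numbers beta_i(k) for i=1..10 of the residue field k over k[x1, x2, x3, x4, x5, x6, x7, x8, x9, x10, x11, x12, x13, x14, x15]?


Koszul resolution: beta_i(k)=C(n,i), n=15
C(15,1)=15, C(15,2)=105, C(15,3)=455, C(15,4)=1365, C(15,5)=3003, C(15,6)=5005, C(15,7)=6435, C(15,8)=6435, C(15,9)=5005, C(15,10)=3003
Sum=30826


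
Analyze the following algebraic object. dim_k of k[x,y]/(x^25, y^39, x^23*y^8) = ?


k[x,y]/I, I = (x^25, y^39, x^23*y^8)
Rect: 25x39=975. Corner: (25-23)x(39-8)=62.
dim = 975-62 = 913


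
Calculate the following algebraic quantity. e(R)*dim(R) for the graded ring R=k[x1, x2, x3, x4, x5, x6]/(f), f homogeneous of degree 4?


e(R)=deg(f)=4, dim(R)=6-1=5
e*dim=4*5=20


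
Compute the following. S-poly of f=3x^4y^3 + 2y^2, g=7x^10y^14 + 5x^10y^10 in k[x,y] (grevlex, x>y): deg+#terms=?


LT(f)=3x^4y^3, LT(g)=7x^10y^14
lcm(LM)=x^10y^14
S(f,g) (scaled by 21 to clear denominators) = 7x^6y^11*f - 3*g = -15x^10y^10 + 14x^6y^13
2 terms, deg 20.
20+2=22


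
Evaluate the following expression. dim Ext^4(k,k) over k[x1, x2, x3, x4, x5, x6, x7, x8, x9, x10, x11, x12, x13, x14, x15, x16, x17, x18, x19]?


C(n,i)=C(19,4)=3876


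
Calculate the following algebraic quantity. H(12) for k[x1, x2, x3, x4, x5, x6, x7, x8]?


C(d+n-1,n-1)=C(19,7)=50388


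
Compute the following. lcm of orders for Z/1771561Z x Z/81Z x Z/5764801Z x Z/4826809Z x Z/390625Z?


Exponent = lcm of the cyclic orders; pairwise coprime => product.
11^6*3^4*7^8*13^6*5^8=1771561*81*5764801*4826809*390625=1559716255640452663269140625


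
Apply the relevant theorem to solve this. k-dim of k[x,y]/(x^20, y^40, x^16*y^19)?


k[x,y]/I, I = (x^20, y^40, x^16*y^19)
Rect: 20x40=800. Corner: (20-16)x(40-19)=84.
dim = 800-84 = 716


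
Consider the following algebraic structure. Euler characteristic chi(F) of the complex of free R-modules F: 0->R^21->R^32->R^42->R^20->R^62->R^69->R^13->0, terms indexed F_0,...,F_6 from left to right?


chi = sum (-1)^i * rank:
(-1)^0*21=21
(-1)^1*32=-32
(-1)^2*42=42
(-1)^3*20=-20
(-1)^4*62=62
(-1)^5*69=-69
(-1)^6*13=13
chi=17


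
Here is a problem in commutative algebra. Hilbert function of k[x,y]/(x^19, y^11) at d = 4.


k[x,y], I = (x^19, y^11), d = 4
Need i < 19 and d-i < 11.
Range: 0 <= i <= 4.
H(4) = 5


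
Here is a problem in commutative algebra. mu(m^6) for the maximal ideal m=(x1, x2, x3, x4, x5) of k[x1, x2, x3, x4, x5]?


Graded Nakayama: mu(m^d) = dim_k (m^d/m^(d+1)) = #degree-6 monomials in 5 vars
C(n+d-1,d)=C(10,6)=210


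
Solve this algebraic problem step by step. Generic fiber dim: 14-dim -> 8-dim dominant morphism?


dim(fiber)=dim(X)-dim(Y)=14-8=6


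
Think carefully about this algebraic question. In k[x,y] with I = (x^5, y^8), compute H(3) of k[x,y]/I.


k[x,y], I = (x^5, y^8), d = 3
Need i < 5 and d-i < 8.
Range: 0 <= i <= 3.
H(3) = 4


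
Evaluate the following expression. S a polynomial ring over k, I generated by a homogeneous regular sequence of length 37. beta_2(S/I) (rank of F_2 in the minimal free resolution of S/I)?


Regular sequence => Koszul complex is the minimal free resolution.
Syz_1 minimally generated by Koszul relations f_i*e_j - f_j*e_i (i<j): mu(Syz_1) = beta_2 = C(m,2) = m(m-1)/2
m=37
37*36/2 = 666


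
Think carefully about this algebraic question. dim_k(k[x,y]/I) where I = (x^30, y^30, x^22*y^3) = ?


k[x,y]/I, I = (x^30, y^30, x^22*y^3)
Rect: 30x30=900. Corner: (30-22)x(30-3)=216.
dim = 900-216 = 684


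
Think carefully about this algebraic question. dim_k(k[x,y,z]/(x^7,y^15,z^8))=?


Basis: x^iy^jz^k, i<7,j<15,k<8
7*15*8=840


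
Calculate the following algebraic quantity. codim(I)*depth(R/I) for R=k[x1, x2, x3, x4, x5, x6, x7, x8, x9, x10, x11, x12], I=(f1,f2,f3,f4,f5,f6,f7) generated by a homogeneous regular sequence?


codim=7, depth=dim(R/I)=12-7=5
Product=7*5=35


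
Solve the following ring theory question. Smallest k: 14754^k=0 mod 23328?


14754^k mod 23328:
k=1: 14754
k=2: 6948
k=3: 7560
k=4: 9072
k=5: 15552
k=6: 0
First zero at k = 6


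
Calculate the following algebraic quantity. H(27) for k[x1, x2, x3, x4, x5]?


C(d+n-1,n-1)=C(31,4)=31465


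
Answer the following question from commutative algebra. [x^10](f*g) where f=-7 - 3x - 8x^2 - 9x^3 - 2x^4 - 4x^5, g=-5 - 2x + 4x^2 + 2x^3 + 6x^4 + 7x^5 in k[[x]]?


[x^10] = sum a_i*b_j, i+j=10
  -4*7=-28
Sum=-28


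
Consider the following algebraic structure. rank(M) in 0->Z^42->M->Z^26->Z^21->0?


Alt sum=0:
(-1)^0*42 + (-1)^1*? + (-1)^2*26 + (-1)^3*21=0
rank(M)=47


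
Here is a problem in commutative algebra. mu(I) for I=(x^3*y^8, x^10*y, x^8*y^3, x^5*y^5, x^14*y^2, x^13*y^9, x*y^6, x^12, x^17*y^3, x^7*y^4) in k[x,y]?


Remove redundant (divisible by others).
x^14*y^2 redundant.
x^17*y^3 redundant.
x^13*y^9 redundant.
x^3*y^8 redundant.
Min: x^12, x^10*y, x^8*y^3, x^7*y^4, x^5*y^5, x*y^6
Count=6


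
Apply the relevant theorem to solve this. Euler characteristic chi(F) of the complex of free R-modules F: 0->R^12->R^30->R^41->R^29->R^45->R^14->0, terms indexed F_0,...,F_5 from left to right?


chi = sum (-1)^i * rank:
(-1)^0*12=12
(-1)^1*30=-30
(-1)^2*41=41
(-1)^3*29=-29
(-1)^4*45=45
(-1)^5*14=-14
chi=25


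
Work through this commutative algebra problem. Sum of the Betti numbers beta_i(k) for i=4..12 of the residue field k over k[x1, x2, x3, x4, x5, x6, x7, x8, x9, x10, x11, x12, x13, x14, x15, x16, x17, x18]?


Koszul resolution: beta_i(k)=C(n,i), n=18
C(18,4)=3060, C(18,5)=8568, C(18,6)=18564, C(18,7)=31824, C(18,8)=43758, C(18,9)=48620, C(18,10)=43758, C(18,11)=31824, C(18,12)=18564
Sum=248540


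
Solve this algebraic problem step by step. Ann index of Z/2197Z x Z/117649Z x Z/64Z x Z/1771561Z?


Exponent = lcm of the cyclic orders; pairwise coprime => product.
13^3*7^6*2^6*11^6=2197*117649*64*1771561=29305854019554112


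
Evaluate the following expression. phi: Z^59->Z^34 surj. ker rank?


rank(ker) = 59-34 = 25


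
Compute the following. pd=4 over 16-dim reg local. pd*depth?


pd+depth=16
depth=16-4=12
pd*depth=4*12=48


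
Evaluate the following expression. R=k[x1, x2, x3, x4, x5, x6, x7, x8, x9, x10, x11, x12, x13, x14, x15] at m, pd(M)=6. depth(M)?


pd+depth=depth(R)=15
depth=15-6=9


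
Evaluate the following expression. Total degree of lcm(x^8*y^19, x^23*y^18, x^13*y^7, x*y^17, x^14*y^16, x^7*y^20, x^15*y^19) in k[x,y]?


lcm = componentwise max:
x: max(8,23,13,1,14,7,15)=23
y: max(19,18,7,17,16,20,19)=20
Total=23+20=43


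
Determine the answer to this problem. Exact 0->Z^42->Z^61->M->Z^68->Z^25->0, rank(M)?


Alt sum=0:
(-1)^0*42 + (-1)^1*61 + (-1)^2*? + (-1)^3*68 + (-1)^4*25=0
rank(M)=62


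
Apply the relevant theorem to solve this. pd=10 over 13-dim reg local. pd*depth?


pd+depth=13
depth=13-10=3
pd*depth=10*3=30


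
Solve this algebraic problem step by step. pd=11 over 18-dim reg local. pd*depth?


pd+depth=18
depth=18-11=7
pd*depth=11*7=77


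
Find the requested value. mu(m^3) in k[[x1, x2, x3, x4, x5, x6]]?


C(n+d-1,d)=C(8,3)=56


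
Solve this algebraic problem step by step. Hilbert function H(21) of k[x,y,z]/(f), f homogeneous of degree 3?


C(23,2)-C(20,2)=253-190=63


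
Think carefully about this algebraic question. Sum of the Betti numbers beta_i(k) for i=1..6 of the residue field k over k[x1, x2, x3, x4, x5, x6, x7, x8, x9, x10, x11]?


Koszul resolution: beta_i(k)=C(n,i), n=11
C(11,1)=11, C(11,2)=55, C(11,3)=165, C(11,4)=330, C(11,5)=462, C(11,6)=462
Sum=1485


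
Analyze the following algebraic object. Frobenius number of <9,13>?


gcd(9,13)=1 => F=ab-a-b=9*13-9-13=117-22=95


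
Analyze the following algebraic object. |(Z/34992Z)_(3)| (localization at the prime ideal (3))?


3-primary part: 34992=3^7*16
Size=3^7=2187


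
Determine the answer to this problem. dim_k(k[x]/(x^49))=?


Basis: 1,x,...,x^48
dim=49


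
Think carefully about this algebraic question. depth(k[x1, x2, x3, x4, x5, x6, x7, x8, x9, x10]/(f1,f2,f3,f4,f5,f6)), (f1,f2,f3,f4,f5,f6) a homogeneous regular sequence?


depth(R)=10
depth(R/I)=10-6=4


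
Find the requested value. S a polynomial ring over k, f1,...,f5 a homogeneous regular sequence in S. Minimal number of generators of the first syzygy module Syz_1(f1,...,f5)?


Regular sequence => Koszul complex is the minimal free resolution.
Syz_1 minimally generated by Koszul relations f_i*e_j - f_j*e_i (i<j): mu(Syz_1) = beta_2 = C(m,2) = m(m-1)/2
m=5
5*4/2 = 10


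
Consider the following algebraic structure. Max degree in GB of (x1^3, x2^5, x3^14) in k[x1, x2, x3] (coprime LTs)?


Pure powers, coprime LTs => already GB.
Degrees: 3, 5, 14
Max=14


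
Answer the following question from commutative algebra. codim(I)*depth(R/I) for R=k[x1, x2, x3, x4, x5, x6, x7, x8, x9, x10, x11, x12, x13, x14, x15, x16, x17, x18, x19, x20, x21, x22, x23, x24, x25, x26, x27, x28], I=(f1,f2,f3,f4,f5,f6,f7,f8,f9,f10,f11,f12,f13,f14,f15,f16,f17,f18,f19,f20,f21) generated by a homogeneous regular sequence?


codim=21, depth=dim(R/I)=28-21=7
Product=21*7=147


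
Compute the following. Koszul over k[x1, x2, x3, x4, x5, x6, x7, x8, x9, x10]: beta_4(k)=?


C(n,i)=C(10,4)=210


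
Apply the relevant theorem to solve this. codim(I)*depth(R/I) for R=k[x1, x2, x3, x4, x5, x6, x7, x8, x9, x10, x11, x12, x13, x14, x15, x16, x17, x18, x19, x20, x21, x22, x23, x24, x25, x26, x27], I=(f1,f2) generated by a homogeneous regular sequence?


codim=2, depth=dim(R/I)=27-2=25
Product=2*25=50


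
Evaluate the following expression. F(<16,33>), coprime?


gcd(16,33)=1 => F=ab-a-b=16*33-16-33=528-49=479


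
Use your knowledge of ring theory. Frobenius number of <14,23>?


gcd(14,23)=1 => F=ab-a-b=14*23-14-23=322-37=285


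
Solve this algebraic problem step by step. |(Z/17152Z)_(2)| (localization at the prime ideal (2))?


2-primary part: 17152=2^8*67
Size=2^8=256


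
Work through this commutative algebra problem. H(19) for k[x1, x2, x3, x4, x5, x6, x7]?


C(d+n-1,n-1)=C(25,6)=177100


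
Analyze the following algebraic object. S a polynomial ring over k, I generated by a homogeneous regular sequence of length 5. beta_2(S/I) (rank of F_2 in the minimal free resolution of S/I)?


Regular sequence => Koszul complex is the minimal free resolution.
Syz_1 minimally generated by Koszul relations f_i*e_j - f_j*e_i (i<j): mu(Syz_1) = beta_2 = C(m,2) = m(m-1)/2
m=5
5*4/2 = 10


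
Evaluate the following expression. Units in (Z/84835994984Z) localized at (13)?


Local ring = Z/10604499373Z.
phi(10604499373) = 13^8*(13-1) = 9788768652


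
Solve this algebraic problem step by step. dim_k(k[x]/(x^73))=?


Basis: 1,x,...,x^72
dim=73


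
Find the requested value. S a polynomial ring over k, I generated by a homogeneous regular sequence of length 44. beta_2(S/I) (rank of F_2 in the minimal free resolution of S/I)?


Regular sequence => Koszul complex is the minimal free resolution.
Syz_1 minimally generated by Koszul relations f_i*e_j - f_j*e_i (i<j): mu(Syz_1) = beta_2 = C(m,2) = m(m-1)/2
m=44
44*43/2 = 946


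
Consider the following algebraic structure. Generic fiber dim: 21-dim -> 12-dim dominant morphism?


dim(fiber)=dim(X)-dim(Y)=21-12=9


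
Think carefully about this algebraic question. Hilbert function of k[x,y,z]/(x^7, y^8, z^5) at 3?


Need i<7, j<8, k<5 with i+j+k=3.
For each i, j ranges over max(0,3-i-4)..min(7,3-i):
  i=0: j in [0,3] -> 4
  i=1: j in [0,2] -> 3
  i=2: j in [0,1] -> 2
  i=3: j in [0,0] -> 1
H(3) = 4+3+2+1 = 10


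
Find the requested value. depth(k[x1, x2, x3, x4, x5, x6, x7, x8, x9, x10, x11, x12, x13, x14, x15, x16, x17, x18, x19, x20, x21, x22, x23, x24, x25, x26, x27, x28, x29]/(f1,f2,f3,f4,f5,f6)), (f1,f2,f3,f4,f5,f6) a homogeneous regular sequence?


depth(R)=29
depth(R/I)=29-6=23


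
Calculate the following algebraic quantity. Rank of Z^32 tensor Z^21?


rank(M(x)N) = rank(M)*rank(N)
32*21 = 672


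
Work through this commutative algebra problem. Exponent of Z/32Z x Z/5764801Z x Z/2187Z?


Exponent = lcm of the cyclic orders; pairwise coprime => product.
2^5*7^8*3^7=32*5764801*2187=403443833184


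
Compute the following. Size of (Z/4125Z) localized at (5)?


5-primary part: 4125=5^3*33
Size=5^3=125


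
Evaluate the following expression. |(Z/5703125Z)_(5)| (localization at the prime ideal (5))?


5-primary part: 5703125=5^7*73
Size=5^7=78125


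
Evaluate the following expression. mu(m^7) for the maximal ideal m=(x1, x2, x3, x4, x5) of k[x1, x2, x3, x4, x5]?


Graded Nakayama: mu(m^d) = dim_k (m^d/m^(d+1)) = #degree-7 monomials in 5 vars
C(n+d-1,d)=C(11,7)=330


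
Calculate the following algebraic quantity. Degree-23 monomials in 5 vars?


C(d+n-1,n-1)=C(27,4)=17550


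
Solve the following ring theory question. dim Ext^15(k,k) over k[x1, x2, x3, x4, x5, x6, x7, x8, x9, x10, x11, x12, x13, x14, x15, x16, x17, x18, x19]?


C(n,i)=C(19,15)=3876


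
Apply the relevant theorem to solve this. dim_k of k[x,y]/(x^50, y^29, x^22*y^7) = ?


k[x,y]/I, I = (x^50, y^29, x^22*y^7)
Rect: 50x29=1450. Corner: (50-22)x(29-7)=616.
dim = 1450-616 = 834


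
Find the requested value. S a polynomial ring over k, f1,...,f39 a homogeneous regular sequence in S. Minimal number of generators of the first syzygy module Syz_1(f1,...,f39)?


Regular sequence => Koszul complex is the minimal free resolution.
Syz_1 minimally generated by Koszul relations f_i*e_j - f_j*e_i (i<j): mu(Syz_1) = beta_2 = C(m,2) = m(m-1)/2
m=39
39*38/2 = 741
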